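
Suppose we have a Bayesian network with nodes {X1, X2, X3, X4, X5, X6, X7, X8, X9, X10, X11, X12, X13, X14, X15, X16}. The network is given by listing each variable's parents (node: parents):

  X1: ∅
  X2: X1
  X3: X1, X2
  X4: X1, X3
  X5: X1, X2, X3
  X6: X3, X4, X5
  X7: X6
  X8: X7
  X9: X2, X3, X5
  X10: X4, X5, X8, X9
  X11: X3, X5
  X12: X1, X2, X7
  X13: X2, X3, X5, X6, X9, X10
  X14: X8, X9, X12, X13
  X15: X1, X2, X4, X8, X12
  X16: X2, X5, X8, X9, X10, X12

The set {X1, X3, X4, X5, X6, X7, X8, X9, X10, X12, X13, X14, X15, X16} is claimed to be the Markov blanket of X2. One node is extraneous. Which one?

X14

X2 has parent X1.
Children of X2: X3, X5, X9, X12, X13, X15, X16.
Other parents of X2's children:
  X3: X1
  X5: X1, X3
  X9: X3, X5
  X12: X1, X7
  X13: X3, X5, X6, X9, X10
  X15: X1, X4, X8, X12
  X16: X5, X8, X9, X10, X12
MB(X2) = {X1, X3, X4, X5, X6, X7, X8, X9, X10, X12, X13, X15, X16}.
X14 is neither a parent, child, nor co-parent of X2, so it does not belong.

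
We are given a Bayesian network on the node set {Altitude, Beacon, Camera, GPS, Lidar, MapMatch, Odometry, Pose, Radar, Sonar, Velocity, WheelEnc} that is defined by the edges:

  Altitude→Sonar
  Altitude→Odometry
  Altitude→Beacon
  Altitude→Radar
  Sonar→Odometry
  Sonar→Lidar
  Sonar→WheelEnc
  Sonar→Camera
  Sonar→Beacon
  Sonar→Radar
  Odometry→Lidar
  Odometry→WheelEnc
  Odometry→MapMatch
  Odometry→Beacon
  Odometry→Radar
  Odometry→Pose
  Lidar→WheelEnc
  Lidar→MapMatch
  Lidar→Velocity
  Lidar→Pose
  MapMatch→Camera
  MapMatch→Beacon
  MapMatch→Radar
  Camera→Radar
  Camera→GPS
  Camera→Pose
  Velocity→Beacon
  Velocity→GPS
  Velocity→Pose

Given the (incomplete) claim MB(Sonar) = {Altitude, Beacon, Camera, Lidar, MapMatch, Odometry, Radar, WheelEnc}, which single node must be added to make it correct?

Recall MB(v) = parents ∪ children ∪ spouses, where spouses are the other parents of v's children.
Sonar's children: Beacon, Camera, Lidar, Odometry, Radar, WheelEnc.
Parents of Sonar: Altitude.
Other parents of Sonar's children:
  parents(Odometry) \ {Sonar} = {Altitude}.
  Lidar also has parent Odometry.
  parents(WheelEnc) \ {Sonar} = {Lidar, Odometry}.
  Camera's other parent is MapMatch.
  Beacon also has parents Altitude, MapMatch, Odometry, Velocity.
  Radar also has parents Altitude, Camera, MapMatch, Odometry.
MB(Sonar) = {Altitude, Beacon, Camera, Lidar, MapMatch, Odometry, Radar, Velocity, WheelEnc}.
Comparing with the claimed set, Velocity is missing.

Velocity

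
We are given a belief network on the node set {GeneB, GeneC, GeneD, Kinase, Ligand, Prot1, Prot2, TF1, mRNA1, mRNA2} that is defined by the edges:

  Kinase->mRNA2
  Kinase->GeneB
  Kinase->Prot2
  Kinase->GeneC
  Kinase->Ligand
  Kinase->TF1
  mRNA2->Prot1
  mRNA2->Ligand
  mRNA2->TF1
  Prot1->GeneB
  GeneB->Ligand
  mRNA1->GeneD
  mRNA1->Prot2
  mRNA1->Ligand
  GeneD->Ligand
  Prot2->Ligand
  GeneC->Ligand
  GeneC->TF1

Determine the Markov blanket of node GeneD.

{GeneB, GeneC, Kinase, Ligand, Prot2, mRNA1, mRNA2}

Recall MB(v) = parents ∪ children ∪ spouses, where spouses are the other parents of v's children.
Parents of GeneD: mRNA1.
Children of GeneD: Ligand.
Other parents of GeneD's children:
  Ligand's other parents are GeneB, GeneC, Kinase, Prot2, mRNA1, mRNA2.
So the Markov blanket of GeneD is {GeneB, GeneC, Kinase, Ligand, Prot2, mRNA1, mRNA2}.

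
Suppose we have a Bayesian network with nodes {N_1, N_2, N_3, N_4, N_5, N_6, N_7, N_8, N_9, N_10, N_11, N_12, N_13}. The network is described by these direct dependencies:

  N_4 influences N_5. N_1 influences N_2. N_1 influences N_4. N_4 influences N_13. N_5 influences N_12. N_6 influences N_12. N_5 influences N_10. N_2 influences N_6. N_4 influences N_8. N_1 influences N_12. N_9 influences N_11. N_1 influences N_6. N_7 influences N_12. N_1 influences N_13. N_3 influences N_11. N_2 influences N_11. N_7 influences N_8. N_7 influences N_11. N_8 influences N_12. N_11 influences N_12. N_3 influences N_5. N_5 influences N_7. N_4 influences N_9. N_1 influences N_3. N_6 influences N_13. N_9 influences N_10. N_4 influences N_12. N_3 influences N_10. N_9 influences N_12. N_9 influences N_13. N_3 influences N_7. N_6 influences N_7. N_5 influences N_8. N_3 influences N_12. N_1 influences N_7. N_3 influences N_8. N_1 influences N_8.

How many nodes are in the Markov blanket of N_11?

N_11's parents: N_2, N_3, N_7, N_9.
N_11's children: N_12.
Co-parents of N_11 (other parents of its children):
  N_12 also has parents N_1, N_3, N_4, N_5, N_6, N_7, N_8, N_9.
MB(N_11) = {N_1, N_2, N_3, N_4, N_5, N_6, N_7, N_8, N_9, N_12}, which has 10 nodes.

10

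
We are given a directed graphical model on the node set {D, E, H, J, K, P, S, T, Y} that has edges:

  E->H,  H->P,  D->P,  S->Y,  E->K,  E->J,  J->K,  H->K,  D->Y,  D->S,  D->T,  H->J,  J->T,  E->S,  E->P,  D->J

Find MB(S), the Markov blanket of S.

{D, E, Y}

Children of S: Y.
S has parents D, E.
Other parents of S's children:
  parents(Y) \ {S} = {D}.
Taking the union gives {D, E, Y}.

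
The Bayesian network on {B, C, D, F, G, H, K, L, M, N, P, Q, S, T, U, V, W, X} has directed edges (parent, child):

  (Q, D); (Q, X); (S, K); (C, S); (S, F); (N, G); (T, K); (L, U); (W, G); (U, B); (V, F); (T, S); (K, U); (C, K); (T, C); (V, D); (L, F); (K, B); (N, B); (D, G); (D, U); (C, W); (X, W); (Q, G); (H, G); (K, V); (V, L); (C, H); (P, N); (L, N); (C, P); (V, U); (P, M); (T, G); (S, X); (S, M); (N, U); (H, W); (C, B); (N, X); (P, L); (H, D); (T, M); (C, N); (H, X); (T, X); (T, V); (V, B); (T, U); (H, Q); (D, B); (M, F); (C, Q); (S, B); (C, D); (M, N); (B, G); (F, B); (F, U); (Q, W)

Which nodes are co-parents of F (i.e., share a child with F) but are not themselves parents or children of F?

Children of F: B, U.
  U also has parents D, K, L, N, T, V.
  B also has parents C, D, K, N, S, U, V.
Excluding nodes already adjacent to F (B, L, M, S, U, V), the co-parent-only contribution is {C, D, K, N, T}.

{C, D, K, N, T}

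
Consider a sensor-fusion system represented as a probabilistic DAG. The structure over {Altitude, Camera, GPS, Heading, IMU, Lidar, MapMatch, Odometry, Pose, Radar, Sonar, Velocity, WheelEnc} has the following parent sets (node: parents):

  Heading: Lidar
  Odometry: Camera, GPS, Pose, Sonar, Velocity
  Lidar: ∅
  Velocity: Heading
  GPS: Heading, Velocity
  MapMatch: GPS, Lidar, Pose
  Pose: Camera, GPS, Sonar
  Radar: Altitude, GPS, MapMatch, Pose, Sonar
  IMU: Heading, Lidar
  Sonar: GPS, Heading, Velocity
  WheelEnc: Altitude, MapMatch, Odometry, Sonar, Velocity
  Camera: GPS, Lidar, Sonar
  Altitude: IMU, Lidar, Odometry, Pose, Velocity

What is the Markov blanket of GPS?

{Altitude, Camera, Heading, Lidar, MapMatch, Odometry, Pose, Radar, Sonar, Velocity}

Recall MB(v) = parents ∪ children ∪ spouses, where spouses are the other parents of v's children.
Pa(GPS) = {Heading, Velocity}.
Ch(GPS) = {Camera, MapMatch, Odometry, Pose, Radar, Sonar}.
Other parents of GPS's children:
  Sonar's other parents are Heading, Velocity.
  parents(Camera) \ {GPS} = {Lidar, Sonar}.
  Pose also has parents Camera, Sonar.
  Odometry's other parents are Camera, Pose, Sonar, Velocity.
  parents(MapMatch) \ {GPS} = {Lidar, Pose}.
  Radar also has parents Altitude, MapMatch, Pose, Sonar.
So the Markov blanket of GPS is {Altitude, Camera, Heading, Lidar, MapMatch, Odometry, Pose, Radar, Sonar, Velocity}.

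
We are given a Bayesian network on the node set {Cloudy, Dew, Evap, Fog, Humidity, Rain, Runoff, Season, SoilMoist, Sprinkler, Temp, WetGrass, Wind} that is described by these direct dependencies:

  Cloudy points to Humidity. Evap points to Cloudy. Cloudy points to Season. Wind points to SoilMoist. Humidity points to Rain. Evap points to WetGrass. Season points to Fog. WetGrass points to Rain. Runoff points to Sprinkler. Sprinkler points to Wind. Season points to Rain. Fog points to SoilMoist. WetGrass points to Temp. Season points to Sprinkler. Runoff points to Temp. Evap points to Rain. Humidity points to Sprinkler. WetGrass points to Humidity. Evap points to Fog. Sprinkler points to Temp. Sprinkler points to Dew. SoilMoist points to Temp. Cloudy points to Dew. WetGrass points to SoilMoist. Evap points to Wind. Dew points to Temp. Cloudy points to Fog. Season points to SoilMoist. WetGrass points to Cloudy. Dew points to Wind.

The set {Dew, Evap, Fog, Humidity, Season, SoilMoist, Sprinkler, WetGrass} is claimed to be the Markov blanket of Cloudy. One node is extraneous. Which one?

Pa(Cloudy) = {Evap, WetGrass}.
Children of Cloudy: Dew, Fog, Humidity, Season.
Other parents of Cloudy's children:
  parents(Humidity) \ {Cloudy} = {WetGrass}.
  Season has no other parent.
  parents(Fog) \ {Cloudy} = {Evap, Season}.
  Dew's other parent is Sprinkler.
MB(Cloudy) = {Dew, Evap, Fog, Humidity, Season, Sprinkler, WetGrass}.
SoilMoist is neither a parent, child, nor co-parent of Cloudy, so it does not belong.

SoilMoist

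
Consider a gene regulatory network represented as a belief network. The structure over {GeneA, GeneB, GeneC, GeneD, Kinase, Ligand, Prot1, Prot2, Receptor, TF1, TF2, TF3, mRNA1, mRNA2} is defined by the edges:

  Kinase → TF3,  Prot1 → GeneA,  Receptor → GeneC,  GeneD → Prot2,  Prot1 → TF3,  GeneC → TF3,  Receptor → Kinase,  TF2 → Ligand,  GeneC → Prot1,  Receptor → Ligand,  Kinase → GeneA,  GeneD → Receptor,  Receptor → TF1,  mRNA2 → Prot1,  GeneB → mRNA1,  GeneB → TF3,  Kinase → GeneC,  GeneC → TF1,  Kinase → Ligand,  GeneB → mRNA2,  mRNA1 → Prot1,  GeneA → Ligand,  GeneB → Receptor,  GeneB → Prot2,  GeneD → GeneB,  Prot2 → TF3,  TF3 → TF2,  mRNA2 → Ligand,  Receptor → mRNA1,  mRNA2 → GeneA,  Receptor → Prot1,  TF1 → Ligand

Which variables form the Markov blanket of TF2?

TF2's parents: TF3.
TF2 has child Ligand.
Co-parents of TF2 (other parents of its children):
  parents(Ligand) \ {TF2} = {GeneA, Kinase, Receptor, TF1, mRNA2}.
So the Markov blanket of TF2 is {GeneA, Kinase, Ligand, Receptor, TF1, TF3, mRNA2}.

{GeneA, Kinase, Ligand, Receptor, TF1, TF3, mRNA2}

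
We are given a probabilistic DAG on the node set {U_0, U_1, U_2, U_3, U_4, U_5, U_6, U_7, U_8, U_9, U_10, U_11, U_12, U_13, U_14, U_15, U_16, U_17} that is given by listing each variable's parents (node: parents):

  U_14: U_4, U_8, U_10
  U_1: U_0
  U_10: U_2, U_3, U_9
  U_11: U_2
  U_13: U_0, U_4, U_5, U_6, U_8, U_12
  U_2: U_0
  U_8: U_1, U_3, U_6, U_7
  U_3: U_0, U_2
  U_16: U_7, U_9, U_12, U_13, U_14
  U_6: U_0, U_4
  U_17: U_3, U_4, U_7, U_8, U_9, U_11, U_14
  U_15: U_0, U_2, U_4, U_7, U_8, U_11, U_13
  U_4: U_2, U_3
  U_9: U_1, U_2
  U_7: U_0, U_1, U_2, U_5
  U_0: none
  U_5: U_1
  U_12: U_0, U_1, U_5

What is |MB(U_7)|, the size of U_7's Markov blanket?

U_7 has parents U_0, U_1, U_2, U_5.
Ch(U_7) = {U_8, U_15, U_16, U_17}.
Parents of each child, excluding U_7:
  U_8's other parents are U_1, U_3, U_6.
  U_15's other parents are U_0, U_2, U_4, U_8, U_11, U_13.
  parents(U_16) \ {U_7} = {U_9, U_12, U_13, U_14}.
  U_17 also has parents U_3, U_4, U_8, U_9, U_11, U_14.
MB(U_7) = {U_0, U_1, U_2, U_3, U_4, U_5, U_6, U_8, U_9, U_11, U_12, U_13, U_14, U_15, U_16, U_17}, which has 16 nodes.

16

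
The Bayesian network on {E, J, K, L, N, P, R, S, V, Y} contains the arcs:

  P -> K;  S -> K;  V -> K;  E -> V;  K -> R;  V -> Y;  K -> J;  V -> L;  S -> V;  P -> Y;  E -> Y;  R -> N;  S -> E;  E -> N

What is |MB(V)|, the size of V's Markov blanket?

V has children K, L, Y.
V has parents E, S.
For each child, the remaining parents (spouses of V):
  K's other parents are P, S.
  parents(Y) \ {V} = {E, P}.
  L has no other parent.
MB(V) = {E, K, L, P, S, Y}, which has 6 nodes.

6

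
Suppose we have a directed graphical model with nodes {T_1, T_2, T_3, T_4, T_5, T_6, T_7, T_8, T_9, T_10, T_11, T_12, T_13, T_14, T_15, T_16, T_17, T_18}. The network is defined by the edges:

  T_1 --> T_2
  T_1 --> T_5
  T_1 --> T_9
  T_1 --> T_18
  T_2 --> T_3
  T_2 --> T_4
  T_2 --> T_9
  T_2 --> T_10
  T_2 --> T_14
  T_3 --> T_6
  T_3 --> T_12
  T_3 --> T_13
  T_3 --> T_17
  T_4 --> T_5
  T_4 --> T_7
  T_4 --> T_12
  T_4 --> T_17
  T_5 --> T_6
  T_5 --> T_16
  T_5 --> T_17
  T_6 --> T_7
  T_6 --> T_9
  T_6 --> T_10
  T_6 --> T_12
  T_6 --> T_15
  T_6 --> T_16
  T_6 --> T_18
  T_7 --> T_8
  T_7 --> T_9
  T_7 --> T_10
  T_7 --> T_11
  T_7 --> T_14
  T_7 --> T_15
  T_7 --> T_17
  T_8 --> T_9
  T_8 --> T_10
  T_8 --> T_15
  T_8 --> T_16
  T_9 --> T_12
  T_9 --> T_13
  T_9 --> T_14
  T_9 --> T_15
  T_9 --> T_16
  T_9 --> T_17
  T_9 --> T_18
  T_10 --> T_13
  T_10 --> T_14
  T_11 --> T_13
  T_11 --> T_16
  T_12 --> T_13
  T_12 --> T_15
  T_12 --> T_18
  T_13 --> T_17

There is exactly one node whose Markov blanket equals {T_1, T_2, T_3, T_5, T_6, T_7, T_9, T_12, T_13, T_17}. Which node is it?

T_4

The target node must have every member of {T_1, T_2, T_3, T_5, T_6, T_7, T_9, T_12, T_13, T_17} as a parent, child, or co-parent, and no others.
Parents of T_4: T_2; children: T_5, T_7, T_12, T_17; co-parents: T_1, T_3, T_5, T_6, T_7, T_9, T_13.
These exactly cover the given set, so the node is T_4.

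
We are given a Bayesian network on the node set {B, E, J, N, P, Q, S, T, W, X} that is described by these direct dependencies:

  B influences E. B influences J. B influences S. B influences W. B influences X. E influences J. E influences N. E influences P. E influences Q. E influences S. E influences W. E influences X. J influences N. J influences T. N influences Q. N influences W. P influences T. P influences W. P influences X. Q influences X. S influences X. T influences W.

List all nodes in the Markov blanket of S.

{B, E, P, Q, X}

A node's Markov blanket = Pa ∪ Ch ∪ (parents of Ch other than the node itself).
S's parents: B, E.
Ch(S) = {X}.
Co-parents of S (other parents of its children):
  X also has parents B, E, P, Q.
MB(S) = {B, E, P, Q, X}.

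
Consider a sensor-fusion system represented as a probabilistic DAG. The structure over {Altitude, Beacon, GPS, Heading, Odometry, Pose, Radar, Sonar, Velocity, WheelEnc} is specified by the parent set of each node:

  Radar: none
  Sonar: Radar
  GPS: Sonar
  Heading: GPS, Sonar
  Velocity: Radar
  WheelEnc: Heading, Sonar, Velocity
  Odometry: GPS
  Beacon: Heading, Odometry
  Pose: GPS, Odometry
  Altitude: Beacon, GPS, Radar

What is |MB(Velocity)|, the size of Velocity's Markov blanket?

4

By definition, MB(Velocity) is built from Velocity's parents, Velocity's children, and the co-parents of Velocity.
Velocity's children: WheelEnc.
Pa(Velocity) = {Radar}.
For each child, the remaining parents (spouses of Velocity):
  parents(WheelEnc) \ {Velocity} = {Heading, Sonar}.
MB(Velocity) = {Heading, Radar, Sonar, WheelEnc}, which has 4 nodes.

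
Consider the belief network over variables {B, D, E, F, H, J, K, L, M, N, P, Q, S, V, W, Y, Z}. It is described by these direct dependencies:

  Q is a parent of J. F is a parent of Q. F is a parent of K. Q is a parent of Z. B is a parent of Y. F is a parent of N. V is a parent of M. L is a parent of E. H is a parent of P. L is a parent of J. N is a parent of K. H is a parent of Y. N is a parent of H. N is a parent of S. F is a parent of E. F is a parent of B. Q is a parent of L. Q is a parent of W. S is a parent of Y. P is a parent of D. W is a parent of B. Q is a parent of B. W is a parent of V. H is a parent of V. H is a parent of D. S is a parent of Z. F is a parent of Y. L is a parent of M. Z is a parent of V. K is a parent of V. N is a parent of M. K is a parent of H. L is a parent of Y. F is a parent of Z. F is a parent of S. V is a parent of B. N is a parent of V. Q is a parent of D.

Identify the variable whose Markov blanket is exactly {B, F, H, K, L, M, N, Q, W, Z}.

The target node must have every member of {B, F, H, K, L, M, N, Q, W, Z} as a parent, child, or co-parent, and no others.
Parents of V: H, K, N, W, Z; children: B, M; co-parents: F, L, N, Q, W.
These exactly cover the given set, so the node is V.

V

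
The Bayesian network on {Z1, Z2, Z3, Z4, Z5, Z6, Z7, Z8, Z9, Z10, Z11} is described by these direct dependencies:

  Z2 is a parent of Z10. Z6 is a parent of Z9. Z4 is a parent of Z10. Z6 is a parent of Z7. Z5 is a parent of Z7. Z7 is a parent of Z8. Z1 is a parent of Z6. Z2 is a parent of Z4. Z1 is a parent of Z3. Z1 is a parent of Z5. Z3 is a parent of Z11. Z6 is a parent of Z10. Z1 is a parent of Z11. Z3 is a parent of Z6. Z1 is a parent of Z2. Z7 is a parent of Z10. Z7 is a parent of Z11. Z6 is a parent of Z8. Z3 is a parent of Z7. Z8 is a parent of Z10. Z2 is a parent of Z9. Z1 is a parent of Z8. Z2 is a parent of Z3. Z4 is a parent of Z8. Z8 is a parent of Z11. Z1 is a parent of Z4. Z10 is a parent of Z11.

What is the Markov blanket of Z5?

The Markov blanket of a node is its parents, its children, and the other parents of its children.
Z5's parents: Z1.
Z5 has child Z7.
Other parents of Z5's children:
  Z7's other parents are Z3, Z6.
So the Markov blanket of Z5 is {Z1, Z3, Z6, Z7}.

{Z1, Z3, Z6, Z7}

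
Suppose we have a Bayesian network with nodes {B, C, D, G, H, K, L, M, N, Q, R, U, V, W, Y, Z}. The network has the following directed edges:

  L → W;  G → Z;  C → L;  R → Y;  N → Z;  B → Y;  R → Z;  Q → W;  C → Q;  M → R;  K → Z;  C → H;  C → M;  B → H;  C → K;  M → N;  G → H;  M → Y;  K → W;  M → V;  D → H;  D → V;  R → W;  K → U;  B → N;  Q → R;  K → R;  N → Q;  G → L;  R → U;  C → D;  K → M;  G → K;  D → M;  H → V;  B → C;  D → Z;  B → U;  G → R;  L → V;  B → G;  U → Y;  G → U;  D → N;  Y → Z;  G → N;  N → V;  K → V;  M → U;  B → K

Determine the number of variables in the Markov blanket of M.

By definition, MB(M) is built from M's parents, M's children, and the co-parents of M.
M has parents C, D, K.
M has children N, R, U, V, Y.
Other parents of M's children:
  N: B, D, G
  R: G, K, Q
  U: B, G, K, R
  V: D, H, K, L, N
  Y: B, R, U
MB(M) = {B, C, D, G, H, K, L, N, Q, R, U, V, Y}, which has 13 nodes.

13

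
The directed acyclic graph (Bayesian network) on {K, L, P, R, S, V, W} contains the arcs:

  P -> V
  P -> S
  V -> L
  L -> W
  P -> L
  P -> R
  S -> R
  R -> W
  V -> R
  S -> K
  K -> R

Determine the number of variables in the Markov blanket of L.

The Markov blanket of a node is its parents, its children, and the other parents of its children.
Pa(L) = {P, V}.
Ch(L) = {W}.
For each child, the remaining parents (spouses of L):
  W's other parent is R.
MB(L) = {P, R, V, W}, which has 4 nodes.

4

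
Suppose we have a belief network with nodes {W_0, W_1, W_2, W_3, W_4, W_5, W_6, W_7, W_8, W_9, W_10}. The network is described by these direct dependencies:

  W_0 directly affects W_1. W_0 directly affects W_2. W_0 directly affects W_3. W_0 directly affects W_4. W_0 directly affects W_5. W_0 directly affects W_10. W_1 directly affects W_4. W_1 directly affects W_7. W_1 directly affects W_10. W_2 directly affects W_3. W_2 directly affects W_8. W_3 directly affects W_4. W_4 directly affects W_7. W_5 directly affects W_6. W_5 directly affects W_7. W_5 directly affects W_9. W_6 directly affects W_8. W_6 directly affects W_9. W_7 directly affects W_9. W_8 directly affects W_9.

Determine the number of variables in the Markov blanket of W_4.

W_4 has parents W_0, W_1, W_3.
W_4's children: W_7.
Other parents of W_4's children:
  W_7: W_1, W_5
MB(W_4) = {W_0, W_1, W_3, W_5, W_7}, which has 5 nodes.

5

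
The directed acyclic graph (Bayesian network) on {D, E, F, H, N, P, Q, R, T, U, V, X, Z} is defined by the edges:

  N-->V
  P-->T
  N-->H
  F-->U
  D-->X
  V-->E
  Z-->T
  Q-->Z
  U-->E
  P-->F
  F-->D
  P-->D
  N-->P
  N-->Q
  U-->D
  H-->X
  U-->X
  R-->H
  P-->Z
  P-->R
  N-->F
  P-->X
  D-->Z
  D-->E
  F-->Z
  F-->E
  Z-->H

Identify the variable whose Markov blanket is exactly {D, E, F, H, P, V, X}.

The target node must have every member of {D, E, F, H, P, V, X} as a parent, child, or co-parent, and no others.
Parents of U: F; children: D, E, X; co-parents: D, F, H, P, V.
These exactly cover the given set, so the node is U.

U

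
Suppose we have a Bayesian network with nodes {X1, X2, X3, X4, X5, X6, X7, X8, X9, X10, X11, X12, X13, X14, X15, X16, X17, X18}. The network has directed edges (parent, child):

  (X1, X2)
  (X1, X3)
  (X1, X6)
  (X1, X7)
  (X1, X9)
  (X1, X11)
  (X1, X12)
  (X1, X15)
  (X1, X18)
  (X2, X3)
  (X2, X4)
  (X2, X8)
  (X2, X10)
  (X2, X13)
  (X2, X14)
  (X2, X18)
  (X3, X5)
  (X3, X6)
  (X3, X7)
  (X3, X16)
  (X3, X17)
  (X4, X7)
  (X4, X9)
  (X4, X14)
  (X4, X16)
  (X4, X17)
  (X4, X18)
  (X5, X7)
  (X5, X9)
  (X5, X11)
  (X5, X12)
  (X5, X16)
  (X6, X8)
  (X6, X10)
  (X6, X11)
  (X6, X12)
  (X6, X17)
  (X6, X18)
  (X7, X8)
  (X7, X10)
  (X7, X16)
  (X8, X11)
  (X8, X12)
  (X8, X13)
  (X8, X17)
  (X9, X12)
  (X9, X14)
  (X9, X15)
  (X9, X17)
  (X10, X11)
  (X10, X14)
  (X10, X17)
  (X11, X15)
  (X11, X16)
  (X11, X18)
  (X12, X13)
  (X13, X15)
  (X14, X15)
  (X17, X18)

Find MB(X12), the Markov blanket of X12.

X12 has parents X1, X5, X6, X8, X9.
Ch(X12) = {X13}.
Co-parents of X12 (other parents of its children):
  parents(X13) \ {X12} = {X2, X8}.
Taking the union gives {X1, X2, X5, X6, X8, X9, X13}.

{X1, X2, X5, X6, X8, X9, X13}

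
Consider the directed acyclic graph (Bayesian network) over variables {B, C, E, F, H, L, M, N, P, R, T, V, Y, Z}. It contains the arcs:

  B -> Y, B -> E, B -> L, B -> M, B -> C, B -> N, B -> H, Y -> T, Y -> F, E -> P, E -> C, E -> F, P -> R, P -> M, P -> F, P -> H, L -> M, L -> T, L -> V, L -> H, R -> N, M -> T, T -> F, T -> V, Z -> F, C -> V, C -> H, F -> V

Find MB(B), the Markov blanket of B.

{C, E, H, L, M, N, P, R, Y}

B has no parents.
Ch(B) = {C, E, H, L, M, N, Y}.
Parents of each child, excluding B:
  Y has no other parent.
  E: no additional parents.
  L has no other parent.
  parents(M) \ {B} = {L, P}.
  C also has parent E.
  N also has parent R.
  H also has parents C, L, P.
MB(B) = {C, E, H, L, M, N, P, R, Y}.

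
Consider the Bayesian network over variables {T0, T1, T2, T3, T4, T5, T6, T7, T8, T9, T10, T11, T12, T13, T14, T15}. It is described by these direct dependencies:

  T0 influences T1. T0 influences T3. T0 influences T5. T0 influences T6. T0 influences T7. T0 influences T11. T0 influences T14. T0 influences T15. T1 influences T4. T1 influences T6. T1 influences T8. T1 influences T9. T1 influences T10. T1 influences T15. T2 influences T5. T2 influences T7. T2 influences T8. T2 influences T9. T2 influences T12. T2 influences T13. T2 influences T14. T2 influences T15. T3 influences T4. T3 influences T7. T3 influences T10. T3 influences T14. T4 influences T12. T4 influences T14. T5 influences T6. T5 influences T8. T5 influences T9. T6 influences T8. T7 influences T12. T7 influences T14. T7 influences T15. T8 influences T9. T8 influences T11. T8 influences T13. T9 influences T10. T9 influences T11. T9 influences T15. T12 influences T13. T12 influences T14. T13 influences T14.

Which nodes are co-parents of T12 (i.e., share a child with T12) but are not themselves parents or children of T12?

Children of T12: T13, T14.
  T13: T2, T8
  T14: T0, T2, T3, T4, T7, T13
Excluding nodes already adjacent to T12 (T2, T4, T7, T13, T14), the co-parent-only contribution is {T0, T3, T8}.

{T0, T3, T8}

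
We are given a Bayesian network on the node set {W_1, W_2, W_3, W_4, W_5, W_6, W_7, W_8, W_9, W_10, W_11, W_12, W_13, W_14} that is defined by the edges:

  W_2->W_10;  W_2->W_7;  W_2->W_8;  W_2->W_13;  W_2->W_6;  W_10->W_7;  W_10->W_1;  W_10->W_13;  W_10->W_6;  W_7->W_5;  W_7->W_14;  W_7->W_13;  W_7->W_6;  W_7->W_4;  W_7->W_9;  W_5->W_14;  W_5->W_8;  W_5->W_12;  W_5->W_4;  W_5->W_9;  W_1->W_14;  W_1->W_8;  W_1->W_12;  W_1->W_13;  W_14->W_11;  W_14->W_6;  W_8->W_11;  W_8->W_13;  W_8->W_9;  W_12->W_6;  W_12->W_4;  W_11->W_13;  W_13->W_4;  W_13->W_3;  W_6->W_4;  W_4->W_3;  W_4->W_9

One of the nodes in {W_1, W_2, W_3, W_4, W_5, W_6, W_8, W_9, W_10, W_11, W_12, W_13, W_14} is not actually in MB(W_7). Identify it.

W_3

Recall MB(v) = parents ∪ children ∪ spouses, where spouses are the other parents of v's children.
W_7 has parents W_2, W_10.
Ch(W_7) = {W_4, W_5, W_6, W_9, W_13, W_14}.
For each child, the remaining parents (spouses of W_7):
  W_5: no additional parents.
  parents(W_14) \ {W_7} = {W_1, W_5}.
  W_13's other parents are W_1, W_2, W_8, W_10, W_11.
  parents(W_6) \ {W_7} = {W_2, W_10, W_12, W_14}.
  W_4's other parents are W_5, W_6, W_12, W_13.
  W_9's other parents are W_4, W_5, W_8.
MB(W_7) = {W_1, W_2, W_4, W_5, W_6, W_8, W_9, W_10, W_11, W_12, W_13, W_14}.
W_3 is neither a parent, child, nor co-parent of W_7, so it does not belong.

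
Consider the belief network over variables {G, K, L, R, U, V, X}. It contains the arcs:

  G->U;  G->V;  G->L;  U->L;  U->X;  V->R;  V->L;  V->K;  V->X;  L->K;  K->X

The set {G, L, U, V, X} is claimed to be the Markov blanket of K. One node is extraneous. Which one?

G

Ch(K) = {X}.
Parents of K: L, V.
For each child, the remaining parents (spouses of K):
  X's other parents are U, V.
MB(K) = {L, U, V, X}.
G is neither a parent, child, nor co-parent of K, so it does not belong.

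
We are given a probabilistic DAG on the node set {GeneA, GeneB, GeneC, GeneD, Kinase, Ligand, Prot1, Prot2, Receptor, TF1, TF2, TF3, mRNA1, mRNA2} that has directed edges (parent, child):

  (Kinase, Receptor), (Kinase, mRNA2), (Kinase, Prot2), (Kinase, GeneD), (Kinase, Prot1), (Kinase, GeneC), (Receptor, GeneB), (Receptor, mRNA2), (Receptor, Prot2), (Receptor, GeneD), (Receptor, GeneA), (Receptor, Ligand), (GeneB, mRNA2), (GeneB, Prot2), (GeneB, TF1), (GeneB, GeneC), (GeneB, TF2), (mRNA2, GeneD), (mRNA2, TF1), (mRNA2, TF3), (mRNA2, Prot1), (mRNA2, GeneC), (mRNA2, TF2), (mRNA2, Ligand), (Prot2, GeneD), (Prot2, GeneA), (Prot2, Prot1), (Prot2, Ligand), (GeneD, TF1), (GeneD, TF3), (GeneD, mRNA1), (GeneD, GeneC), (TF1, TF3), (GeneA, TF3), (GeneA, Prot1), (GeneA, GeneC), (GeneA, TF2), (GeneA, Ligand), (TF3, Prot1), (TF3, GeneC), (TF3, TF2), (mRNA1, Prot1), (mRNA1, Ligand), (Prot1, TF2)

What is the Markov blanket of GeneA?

By definition, MB(GeneA) is built from GeneA's parents, GeneA's children, and the co-parents of GeneA.
GeneA has parents Prot2, Receptor.
GeneA has children GeneC, Ligand, Prot1, TF2, TF3.
For each child, the remaining parents (spouses of GeneA):
  TF3: GeneD, TF1, mRNA2
  Prot1: Kinase, Prot2, TF3, mRNA1, mRNA2
  GeneC: GeneB, GeneD, Kinase, TF3, mRNA2
  TF2: GeneB, Prot1, TF3, mRNA2
  Ligand: Prot2, Receptor, mRNA1, mRNA2
MB(GeneA) = {GeneB, GeneC, GeneD, Kinase, Ligand, Prot1, Prot2, Receptor, TF1, TF2, TF3, mRNA1, mRNA2}.

{GeneB, GeneC, GeneD, Kinase, Ligand, Prot1, Prot2, Receptor, TF1, TF2, TF3, mRNA1, mRNA2}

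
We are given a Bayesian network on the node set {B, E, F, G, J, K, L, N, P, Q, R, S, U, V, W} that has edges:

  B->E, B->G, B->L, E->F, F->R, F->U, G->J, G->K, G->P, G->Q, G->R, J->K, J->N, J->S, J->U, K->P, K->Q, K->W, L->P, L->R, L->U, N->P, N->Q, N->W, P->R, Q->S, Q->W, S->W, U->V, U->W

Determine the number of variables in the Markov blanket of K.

Recall MB(v) = parents ∪ children ∪ spouses, where spouses are the other parents of v's children.
Pa(K) = {G, J}.
Children of K: P, Q, W.
Other parents of K's children:
  P: G, L, N
  Q: G, N
  W: N, Q, S, U
MB(K) = {G, J, L, N, P, Q, S, U, W}, which has 9 nodes.

9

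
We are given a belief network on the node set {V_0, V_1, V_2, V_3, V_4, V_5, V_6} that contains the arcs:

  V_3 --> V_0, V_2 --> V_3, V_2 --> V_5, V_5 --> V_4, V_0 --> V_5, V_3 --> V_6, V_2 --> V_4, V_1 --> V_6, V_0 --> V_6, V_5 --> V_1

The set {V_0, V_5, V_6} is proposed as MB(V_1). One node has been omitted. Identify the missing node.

V_3

V_1's parents: V_5.
V_1's children: V_6.
Co-parents of V_1 (other parents of its children):
  V_6: V_0, V_3
MB(V_1) = {V_0, V_3, V_5, V_6}.
Comparing with the claimed set, V_3 is missing.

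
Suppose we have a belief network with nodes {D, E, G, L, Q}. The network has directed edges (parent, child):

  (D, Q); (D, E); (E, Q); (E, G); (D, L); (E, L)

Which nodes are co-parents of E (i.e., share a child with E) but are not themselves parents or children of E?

{}

Children of E: G, L, Q.
  G has no other parent.
  parents(L) \ {E} = {D}.
  parents(Q) \ {E} = {D}.
Excluding nodes already adjacent to E (D, G, L, Q), the co-parent-only contribution is {}.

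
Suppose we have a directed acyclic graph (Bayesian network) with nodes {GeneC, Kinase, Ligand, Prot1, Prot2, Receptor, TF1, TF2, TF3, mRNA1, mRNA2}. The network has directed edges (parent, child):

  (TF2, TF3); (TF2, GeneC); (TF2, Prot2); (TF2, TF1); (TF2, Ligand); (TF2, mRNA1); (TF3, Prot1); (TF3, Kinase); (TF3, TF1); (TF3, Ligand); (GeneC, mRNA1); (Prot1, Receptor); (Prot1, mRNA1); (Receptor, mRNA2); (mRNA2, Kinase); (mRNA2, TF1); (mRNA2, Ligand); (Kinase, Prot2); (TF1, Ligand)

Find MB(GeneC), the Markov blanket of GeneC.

{Prot1, TF2, mRNA1}

The Markov blanket of a node is its parents, its children, and the other parents of its children.
GeneC has child mRNA1.
GeneC has parent TF2.
Other parents of GeneC's children:
  parents(mRNA1) \ {GeneC} = {Prot1, TF2}.
MB(GeneC) = {Prot1, TF2, mRNA1}.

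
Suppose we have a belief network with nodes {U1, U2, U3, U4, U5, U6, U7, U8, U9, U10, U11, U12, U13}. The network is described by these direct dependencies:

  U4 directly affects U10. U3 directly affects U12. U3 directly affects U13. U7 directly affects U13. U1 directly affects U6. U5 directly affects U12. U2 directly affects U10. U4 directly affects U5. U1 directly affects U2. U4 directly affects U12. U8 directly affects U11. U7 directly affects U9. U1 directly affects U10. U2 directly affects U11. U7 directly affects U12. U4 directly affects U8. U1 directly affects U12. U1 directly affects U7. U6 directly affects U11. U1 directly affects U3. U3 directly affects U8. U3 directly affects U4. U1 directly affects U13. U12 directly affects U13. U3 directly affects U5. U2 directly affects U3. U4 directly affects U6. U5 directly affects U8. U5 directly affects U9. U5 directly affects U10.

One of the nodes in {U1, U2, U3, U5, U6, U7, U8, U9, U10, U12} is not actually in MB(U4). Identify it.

U9

A node's Markov blanket = Pa ∪ Ch ∪ (parents of Ch other than the node itself).
U4 has parent U3.
Ch(U4) = {U5, U6, U8, U10, U12}.
Other parents of U4's children:
  U5's other parent is U3.
  U6 also has parent U1.
  U8 also has parents U3, U5.
  U10's other parents are U1, U2, U5.
  U12 also has parents U1, U3, U5, U7.
MB(U4) = {U1, U2, U3, U5, U6, U7, U8, U10, U12}.
U9 is neither a parent, child, nor co-parent of U4, so it does not belong.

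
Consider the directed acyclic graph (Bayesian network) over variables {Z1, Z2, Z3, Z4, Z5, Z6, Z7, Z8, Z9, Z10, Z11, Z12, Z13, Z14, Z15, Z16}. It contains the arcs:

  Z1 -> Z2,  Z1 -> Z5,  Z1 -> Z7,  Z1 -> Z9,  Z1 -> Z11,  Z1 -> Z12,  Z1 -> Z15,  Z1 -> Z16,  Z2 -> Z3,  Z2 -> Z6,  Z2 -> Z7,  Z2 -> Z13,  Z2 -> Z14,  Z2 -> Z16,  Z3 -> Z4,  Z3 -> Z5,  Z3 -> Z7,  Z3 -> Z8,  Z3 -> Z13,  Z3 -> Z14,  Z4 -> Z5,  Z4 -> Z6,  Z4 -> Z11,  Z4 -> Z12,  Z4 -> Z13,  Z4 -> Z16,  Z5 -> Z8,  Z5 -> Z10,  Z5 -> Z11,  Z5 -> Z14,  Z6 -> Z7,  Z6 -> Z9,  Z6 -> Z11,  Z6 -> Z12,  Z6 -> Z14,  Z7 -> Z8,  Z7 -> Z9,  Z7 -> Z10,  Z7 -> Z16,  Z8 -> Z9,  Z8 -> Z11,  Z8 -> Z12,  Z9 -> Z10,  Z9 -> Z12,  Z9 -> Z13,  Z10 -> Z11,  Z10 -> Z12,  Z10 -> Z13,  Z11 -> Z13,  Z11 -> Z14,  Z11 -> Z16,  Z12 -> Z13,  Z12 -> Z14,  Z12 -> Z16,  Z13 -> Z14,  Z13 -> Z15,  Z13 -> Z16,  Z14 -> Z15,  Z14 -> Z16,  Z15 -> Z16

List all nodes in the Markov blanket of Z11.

The Markov blanket of a node is its parents, its children, and the other parents of its children.
Children of Z11: Z13, Z14, Z16.
Parents of Z11: Z1, Z4, Z5, Z6, Z8, Z10.
Other parents of Z11's children:
  Z13: Z2, Z3, Z4, Z9, Z10, Z12
  Z14: Z2, Z3, Z5, Z6, Z12, Z13
  Z16: Z1, Z2, Z4, Z7, Z12, Z13, Z14, Z15
So the Markov blanket of Z11 is {Z1, Z2, Z3, Z4, Z5, Z6, Z7, Z8, Z9, Z10, Z12, Z13, Z14, Z15, Z16}.

{Z1, Z2, Z3, Z4, Z5, Z6, Z7, Z8, Z9, Z10, Z12, Z13, Z14, Z15, Z16}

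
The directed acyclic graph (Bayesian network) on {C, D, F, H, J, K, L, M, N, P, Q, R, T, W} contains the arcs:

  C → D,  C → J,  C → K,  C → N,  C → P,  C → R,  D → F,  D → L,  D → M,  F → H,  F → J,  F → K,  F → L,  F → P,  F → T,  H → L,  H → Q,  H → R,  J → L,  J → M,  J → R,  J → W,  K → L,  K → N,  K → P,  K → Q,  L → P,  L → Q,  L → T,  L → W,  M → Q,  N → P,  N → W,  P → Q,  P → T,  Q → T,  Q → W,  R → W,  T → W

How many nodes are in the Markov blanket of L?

13

Recall MB(v) = parents ∪ children ∪ spouses, where spouses are the other parents of v's children.
Pa(L) = {D, F, H, J, K}.
Ch(L) = {P, Q, T, W}.
For each child, the remaining parents (spouses of L):
  P: C, F, K, N
  Q: H, K, M, P
  T: F, P, Q
  W: J, N, Q, R, T
MB(L) = {C, D, F, H, J, K, M, N, P, Q, R, T, W}, which has 13 nodes.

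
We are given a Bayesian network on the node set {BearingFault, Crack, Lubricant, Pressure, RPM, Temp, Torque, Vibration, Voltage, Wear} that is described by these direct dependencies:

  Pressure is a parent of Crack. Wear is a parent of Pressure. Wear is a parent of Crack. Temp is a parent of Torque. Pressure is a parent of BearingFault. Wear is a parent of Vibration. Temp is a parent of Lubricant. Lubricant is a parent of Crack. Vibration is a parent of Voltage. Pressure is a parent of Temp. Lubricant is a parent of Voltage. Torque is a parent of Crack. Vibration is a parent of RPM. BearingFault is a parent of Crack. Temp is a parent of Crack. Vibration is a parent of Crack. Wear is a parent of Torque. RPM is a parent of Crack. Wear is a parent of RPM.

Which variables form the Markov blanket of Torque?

Recall MB(v) = parents ∪ children ∪ spouses, where spouses are the other parents of v's children.
Torque's children: Crack.
Torque's parents: Temp, Wear.
For each child, the remaining parents (spouses of Torque):
  Crack: BearingFault, Lubricant, Pressure, RPM, Temp, Vibration, Wear
So the Markov blanket of Torque is {BearingFault, Crack, Lubricant, Pressure, RPM, Temp, Vibration, Wear}.

{BearingFault, Crack, Lubricant, Pressure, RPM, Temp, Vibration, Wear}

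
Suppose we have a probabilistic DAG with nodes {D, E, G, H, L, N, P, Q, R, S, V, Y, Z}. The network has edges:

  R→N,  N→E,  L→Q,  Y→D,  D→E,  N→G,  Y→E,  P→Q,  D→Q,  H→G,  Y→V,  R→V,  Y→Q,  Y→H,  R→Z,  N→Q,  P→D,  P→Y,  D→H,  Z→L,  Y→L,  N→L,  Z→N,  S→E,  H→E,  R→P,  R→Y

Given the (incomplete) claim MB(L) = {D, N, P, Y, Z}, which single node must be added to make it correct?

Q

A node's Markov blanket = Pa ∪ Ch ∪ (parents of Ch other than the node itself).
L's parents: N, Y, Z.
L's children: Q.
Parents of each child, excluding L:
  Q also has parents D, N, P, Y.
MB(L) = {D, N, P, Q, Y, Z}.
Comparing with the claimed set, Q is missing.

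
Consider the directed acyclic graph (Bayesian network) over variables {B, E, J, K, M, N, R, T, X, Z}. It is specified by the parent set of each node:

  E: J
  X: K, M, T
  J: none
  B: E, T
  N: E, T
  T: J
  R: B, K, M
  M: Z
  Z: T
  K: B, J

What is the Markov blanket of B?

The Markov blanket of a node is its parents, its children, and the other parents of its children.
Pa(B) = {E, T}.
Ch(B) = {K, R}.
Parents of each child, excluding B:
  parents(K) \ {B} = {J}.
  R also has parents K, M.
Taking the union gives {E, J, K, M, R, T}.

{E, J, K, M, R, T}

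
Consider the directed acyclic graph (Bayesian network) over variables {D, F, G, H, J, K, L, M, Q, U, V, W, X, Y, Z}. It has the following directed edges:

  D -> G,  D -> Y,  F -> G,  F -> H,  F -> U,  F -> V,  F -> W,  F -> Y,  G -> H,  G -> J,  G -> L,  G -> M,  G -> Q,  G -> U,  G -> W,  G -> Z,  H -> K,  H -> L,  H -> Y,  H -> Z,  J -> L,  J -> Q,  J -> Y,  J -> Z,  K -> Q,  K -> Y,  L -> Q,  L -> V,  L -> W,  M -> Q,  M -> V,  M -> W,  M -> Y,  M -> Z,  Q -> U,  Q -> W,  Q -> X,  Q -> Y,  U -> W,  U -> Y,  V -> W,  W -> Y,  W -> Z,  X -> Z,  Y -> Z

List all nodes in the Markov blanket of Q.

{D, F, G, H, J, K, L, M, U, V, W, X, Y}

The Markov blanket of a node is its parents, its children, and the other parents of its children.
Q has parents G, J, K, L, M.
Children of Q: U, W, X, Y.
Co-parents of Q (other parents of its children):
  parents(U) \ {Q} = {F, G}.
  parents(W) \ {Q} = {F, G, L, M, U, V}.
  X: no additional parents.
  parents(Y) \ {Q} = {D, F, H, J, K, M, U, W}.
So the Markov blanket of Q is {D, F, G, H, J, K, L, M, U, V, W, X, Y}.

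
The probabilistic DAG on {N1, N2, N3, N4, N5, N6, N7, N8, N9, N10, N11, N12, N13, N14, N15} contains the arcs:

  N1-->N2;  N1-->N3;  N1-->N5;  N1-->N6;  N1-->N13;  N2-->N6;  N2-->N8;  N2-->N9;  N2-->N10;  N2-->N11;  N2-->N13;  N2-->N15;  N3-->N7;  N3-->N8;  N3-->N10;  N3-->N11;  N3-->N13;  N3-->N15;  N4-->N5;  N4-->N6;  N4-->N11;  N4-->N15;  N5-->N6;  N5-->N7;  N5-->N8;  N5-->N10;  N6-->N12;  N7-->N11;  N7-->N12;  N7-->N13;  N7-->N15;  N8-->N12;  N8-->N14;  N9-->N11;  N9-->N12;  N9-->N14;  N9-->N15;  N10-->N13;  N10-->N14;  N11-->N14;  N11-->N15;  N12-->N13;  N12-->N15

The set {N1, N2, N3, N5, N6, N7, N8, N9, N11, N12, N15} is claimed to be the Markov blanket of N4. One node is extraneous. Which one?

Recall MB(v) = parents ∪ children ∪ spouses, where spouses are the other parents of v's children.
Parents of N4: none.
Ch(N4) = {N5, N6, N11, N15}.
Co-parents of N4 (other parents of its children):
  N5: N1
  N6: N1, N2, N5
  N11: N2, N3, N7, N9
  N15: N2, N3, N7, N9, N11, N12
MB(N4) = {N1, N2, N3, N5, N6, N7, N9, N11, N12, N15}.
N8 is neither a parent, child, nor co-parent of N4, so it does not belong.

N8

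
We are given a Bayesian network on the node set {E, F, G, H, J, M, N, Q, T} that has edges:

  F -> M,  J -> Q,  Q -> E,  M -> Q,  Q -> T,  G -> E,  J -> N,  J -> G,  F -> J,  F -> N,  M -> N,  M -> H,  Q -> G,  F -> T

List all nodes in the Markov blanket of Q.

By definition, MB(Q) is built from Q's parents, Q's children, and the co-parents of Q.
Pa(Q) = {J, M}.
Children of Q: E, G, T.
Co-parents of Q (other parents of its children):
  parents(T) \ {Q} = {F}.
  G also has parent J.
  E also has parent G.
Union: {J, M} ∪ {E, G, T} ∪ {F, G, J} = {E, F, G, J, M, T}.

{E, F, G, J, M, T}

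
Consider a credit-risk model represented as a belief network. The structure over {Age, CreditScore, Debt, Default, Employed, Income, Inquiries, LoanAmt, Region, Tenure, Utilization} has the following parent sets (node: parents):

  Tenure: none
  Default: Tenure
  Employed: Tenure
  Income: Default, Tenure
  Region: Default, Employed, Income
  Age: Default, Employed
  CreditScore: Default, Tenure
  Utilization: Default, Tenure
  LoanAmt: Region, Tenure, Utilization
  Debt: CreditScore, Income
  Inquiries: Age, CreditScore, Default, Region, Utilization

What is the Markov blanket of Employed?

{Age, Default, Income, Region, Tenure}

A node's Markov blanket = Pa ∪ Ch ∪ (parents of Ch other than the node itself).
Parents of Employed: Tenure.
Children of Employed: Age, Region.
Parents of each child, excluding Employed:
  Region: Default, Income
  Age: Default
So the Markov blanket of Employed is {Age, Default, Income, Region, Tenure}.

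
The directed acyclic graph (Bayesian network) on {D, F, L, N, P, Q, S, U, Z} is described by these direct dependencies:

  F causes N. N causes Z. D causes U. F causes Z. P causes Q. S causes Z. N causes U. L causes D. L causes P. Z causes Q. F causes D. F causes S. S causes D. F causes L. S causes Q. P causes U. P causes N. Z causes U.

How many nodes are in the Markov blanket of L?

4

Recall MB(v) = parents ∪ children ∪ spouses, where spouses are the other parents of v's children.
L's parents: F.
L has children D, P.
Co-parents of L (other parents of its children):
  P has no other parent.
  D also has parents F, S.
MB(L) = {D, F, P, S}, which has 4 nodes.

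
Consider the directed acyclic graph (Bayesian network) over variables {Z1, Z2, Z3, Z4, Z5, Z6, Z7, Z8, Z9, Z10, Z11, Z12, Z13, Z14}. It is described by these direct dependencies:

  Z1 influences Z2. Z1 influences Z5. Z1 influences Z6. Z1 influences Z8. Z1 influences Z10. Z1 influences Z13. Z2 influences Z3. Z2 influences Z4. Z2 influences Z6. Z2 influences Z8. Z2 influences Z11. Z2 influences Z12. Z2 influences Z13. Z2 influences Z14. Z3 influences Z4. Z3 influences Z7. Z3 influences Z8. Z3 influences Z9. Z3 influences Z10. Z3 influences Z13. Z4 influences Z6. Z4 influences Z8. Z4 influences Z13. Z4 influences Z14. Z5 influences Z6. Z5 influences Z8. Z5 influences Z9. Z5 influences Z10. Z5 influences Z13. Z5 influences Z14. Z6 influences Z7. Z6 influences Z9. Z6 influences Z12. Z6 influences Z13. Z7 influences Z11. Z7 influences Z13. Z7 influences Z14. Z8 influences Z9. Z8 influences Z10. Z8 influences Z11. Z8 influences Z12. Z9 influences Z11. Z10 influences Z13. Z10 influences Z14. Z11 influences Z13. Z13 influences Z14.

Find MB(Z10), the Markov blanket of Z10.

{Z1, Z2, Z3, Z4, Z5, Z6, Z7, Z8, Z11, Z13, Z14}

The Markov blanket of a node is its parents, its children, and the other parents of its children.
Ch(Z10) = {Z13, Z14}.
Pa(Z10) = {Z1, Z3, Z5, Z8}.
Other parents of Z10's children:
  Z13 also has parents Z1, Z2, Z3, Z4, Z5, Z6, Z7, Z11.
  Z14 also has parents Z2, Z4, Z5, Z7, Z13.
Taking the union gives {Z1, Z2, Z3, Z4, Z5, Z6, Z7, Z8, Z11, Z13, Z14}.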